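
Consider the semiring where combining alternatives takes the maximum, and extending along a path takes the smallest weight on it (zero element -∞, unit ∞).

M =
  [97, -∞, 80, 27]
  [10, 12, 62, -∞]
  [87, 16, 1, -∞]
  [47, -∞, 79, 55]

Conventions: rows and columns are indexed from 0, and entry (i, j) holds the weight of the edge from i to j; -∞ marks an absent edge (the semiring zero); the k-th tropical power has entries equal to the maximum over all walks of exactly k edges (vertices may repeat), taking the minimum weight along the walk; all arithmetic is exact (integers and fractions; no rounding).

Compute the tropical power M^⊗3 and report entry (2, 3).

M^⊗2:
  [97, 16, 80, 27]
  [62, 16, 12, 10]
  [87, 12, 80, 27]
  [79, 16, 55, 55]
M^⊗3:
  [97, 16, 80, 27]
  [62, 12, 62, 27]
  [87, 16, 80, 27]
  [79, 16, 79, 55]
Key observation: the optimum is the walk 2->0->0->3, with weight 87 min 97 min 27 = 27.
Optimal value attained by: walk 2->0->0->3.
Answer: (M^⊗3)[2][3] = 27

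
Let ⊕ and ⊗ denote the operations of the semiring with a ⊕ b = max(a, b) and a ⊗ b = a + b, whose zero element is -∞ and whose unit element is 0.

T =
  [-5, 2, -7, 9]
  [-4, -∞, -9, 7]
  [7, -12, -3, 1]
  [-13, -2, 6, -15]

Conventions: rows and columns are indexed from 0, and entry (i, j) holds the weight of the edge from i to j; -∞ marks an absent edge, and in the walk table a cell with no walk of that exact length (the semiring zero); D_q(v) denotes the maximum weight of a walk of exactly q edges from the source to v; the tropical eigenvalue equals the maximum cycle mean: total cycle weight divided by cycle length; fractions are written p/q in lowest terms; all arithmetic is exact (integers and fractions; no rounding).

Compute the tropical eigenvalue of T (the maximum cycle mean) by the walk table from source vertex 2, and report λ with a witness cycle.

q=0: [-∞, -∞, 0, -∞]
q=1: [7, -12, -3, 1]
q=2: [4, 9, 7, 16]
q=3: [14, 14, 22, 16]
q=4: [29, 16, 22, 23]
Optimal cycle mean attained by: cycle 0->3->2->0, total 9 + 6 + 7, length 3.
Answer: λ = 22/3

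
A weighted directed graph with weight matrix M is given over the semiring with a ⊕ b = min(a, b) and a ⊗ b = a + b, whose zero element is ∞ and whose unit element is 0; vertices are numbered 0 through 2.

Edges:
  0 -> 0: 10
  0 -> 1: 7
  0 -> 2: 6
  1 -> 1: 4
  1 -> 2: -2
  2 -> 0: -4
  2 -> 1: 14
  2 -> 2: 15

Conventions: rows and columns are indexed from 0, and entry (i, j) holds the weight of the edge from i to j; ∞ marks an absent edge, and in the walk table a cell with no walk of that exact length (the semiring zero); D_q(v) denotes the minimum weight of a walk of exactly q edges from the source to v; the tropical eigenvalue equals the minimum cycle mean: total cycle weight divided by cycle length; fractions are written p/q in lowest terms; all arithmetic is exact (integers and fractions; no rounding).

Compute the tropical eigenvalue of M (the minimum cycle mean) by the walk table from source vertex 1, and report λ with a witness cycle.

q=0: [∞, 0, ∞]
q=1: [∞, 4, -2]
q=2: [-6, 8, 2]
q=3: [-2, 1, 0]
Optimal cycle mean attained by: cycle 0->1->2->0, total 7 + (-2) + (-4), length 3.
Answer: λ = 1/3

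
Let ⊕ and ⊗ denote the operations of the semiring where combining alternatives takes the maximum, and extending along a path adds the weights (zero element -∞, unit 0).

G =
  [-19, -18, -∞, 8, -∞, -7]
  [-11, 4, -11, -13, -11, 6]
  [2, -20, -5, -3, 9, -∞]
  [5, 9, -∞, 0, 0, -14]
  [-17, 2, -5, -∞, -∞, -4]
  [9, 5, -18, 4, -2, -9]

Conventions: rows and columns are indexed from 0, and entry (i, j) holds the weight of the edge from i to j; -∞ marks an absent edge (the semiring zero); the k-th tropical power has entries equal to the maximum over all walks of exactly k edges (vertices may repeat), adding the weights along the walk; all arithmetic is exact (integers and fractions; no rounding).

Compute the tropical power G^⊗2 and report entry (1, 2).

G^⊗2:
  [13, 17, -25, 8, 8, -6]
  [15, 11, -7, 10, 4, 10]
  [2, 11, 4, 10, 4, 5]
  [5, 13, -2, 13, 0, 15]
  [5, 6, -9, 0, 4, 8]
  [9, 13, -6, 17, 4, 11]
Key observation: the optimum is the walk 1->1->2, with weight 4 + (-11) = -7.
Optimal value attained by: walk 1->1->2.
Answer: (G^⊗2)[1][2] = -7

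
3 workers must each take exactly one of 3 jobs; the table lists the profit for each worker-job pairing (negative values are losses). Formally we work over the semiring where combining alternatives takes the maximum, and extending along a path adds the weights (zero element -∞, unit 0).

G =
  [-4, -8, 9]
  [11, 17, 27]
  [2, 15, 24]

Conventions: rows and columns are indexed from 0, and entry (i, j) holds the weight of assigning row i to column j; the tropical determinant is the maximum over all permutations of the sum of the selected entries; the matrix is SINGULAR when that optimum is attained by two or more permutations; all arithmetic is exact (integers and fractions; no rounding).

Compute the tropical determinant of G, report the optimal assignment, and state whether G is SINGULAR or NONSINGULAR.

σ = (0, 1, 2): (-4) + 17 + 24 = 37
σ = (0, 2, 1): (-4) + 27 + 15 = 38
σ = (1, 0, 2): (-8) + 11 + 24 = 27
σ = (1, 2, 0): (-8) + 27 + 2 = 21
σ = (2, 0, 1): 9 + 11 + 15 = 35
σ = (2, 1, 0): 9 + 17 + 2 = 28
Optimal value attained by: σ = (0, 2, 1).
Answer: det⊕(G) = 38; verdict: NONSINGULAR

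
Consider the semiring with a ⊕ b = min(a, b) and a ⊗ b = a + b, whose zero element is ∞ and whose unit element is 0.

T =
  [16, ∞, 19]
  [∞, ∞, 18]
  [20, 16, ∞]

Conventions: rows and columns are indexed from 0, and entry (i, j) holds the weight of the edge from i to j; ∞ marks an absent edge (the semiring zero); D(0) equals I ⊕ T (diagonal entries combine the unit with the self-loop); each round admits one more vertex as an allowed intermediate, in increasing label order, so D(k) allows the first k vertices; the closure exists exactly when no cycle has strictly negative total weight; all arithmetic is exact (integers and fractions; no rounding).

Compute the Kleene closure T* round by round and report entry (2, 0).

D(0):
  [0, ∞, 19]
  [∞, 0, 18]
  [20, 16, 0]
D(1):
  [0, ∞, 19]
  [∞, 0, 18]
  [20, 16, 0]
D(2):
  [0, ∞, 19]
  [∞, 0, 18]
  [20, 16, 0]
D(3):
  [0, 35, 19]
  [38, 0, 18]
  [20, 16, 0]
Answer: T*[2][0] = 20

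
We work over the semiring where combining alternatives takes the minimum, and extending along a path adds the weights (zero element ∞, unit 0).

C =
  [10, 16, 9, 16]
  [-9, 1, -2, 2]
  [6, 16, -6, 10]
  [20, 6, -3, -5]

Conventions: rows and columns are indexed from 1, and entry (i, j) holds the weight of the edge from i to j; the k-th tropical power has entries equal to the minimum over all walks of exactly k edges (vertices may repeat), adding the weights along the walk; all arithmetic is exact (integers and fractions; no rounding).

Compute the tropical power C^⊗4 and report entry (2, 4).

C^⊗2:
  [7, 17, 3, 11]
  [-8, 2, -8, -3]
  [0, 10, -12, 4]
  [-3, 1, -9, -10]
C^⊗3:
  [8, 17, -3, 6]
  [-7, 3, -14, -8]
  [-6, 4, -18, -2]
  [-8, -4, -15, -15]
C^⊗4:
  [3, 12, -9, 1]
  [-8, -2, -20, -13]
  [-12, -2, -24, -8]
  [-13, -9, -21, -20]
Key observation: the optimum is the walk 2->4->4->4->4, with weight 2 + (-5) + (-5) + (-5) = -13.
Optimal value attained by: walk 2->4->4->4->4.
Answer: (C^⊗4)[2][4] = -13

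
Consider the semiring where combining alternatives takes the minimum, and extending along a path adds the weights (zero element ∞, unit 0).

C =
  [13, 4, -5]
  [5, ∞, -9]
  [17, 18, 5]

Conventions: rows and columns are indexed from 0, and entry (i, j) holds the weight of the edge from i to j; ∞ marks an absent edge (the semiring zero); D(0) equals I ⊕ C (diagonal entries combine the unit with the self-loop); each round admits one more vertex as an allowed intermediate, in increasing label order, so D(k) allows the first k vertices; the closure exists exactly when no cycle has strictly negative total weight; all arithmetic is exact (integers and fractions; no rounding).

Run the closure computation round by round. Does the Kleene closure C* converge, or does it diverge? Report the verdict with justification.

D(0):
  [0, 4, -5]
  [5, 0, -9]
  [17, 18, 0]
D(1):
  [0, 4, -5]
  [5, 0, -9]
  [17, 18, 0]
D(2):
  [0, 4, -5]
  [5, 0, -9]
  [17, 18, 0]
D(3):
  [0, 4, -5]
  [5, 0, -9]
  [17, 18, 0]
Key observation: every diagonal entry stays at the unit through all rounds, so no improving cycle exists.
Answer: CONVERGES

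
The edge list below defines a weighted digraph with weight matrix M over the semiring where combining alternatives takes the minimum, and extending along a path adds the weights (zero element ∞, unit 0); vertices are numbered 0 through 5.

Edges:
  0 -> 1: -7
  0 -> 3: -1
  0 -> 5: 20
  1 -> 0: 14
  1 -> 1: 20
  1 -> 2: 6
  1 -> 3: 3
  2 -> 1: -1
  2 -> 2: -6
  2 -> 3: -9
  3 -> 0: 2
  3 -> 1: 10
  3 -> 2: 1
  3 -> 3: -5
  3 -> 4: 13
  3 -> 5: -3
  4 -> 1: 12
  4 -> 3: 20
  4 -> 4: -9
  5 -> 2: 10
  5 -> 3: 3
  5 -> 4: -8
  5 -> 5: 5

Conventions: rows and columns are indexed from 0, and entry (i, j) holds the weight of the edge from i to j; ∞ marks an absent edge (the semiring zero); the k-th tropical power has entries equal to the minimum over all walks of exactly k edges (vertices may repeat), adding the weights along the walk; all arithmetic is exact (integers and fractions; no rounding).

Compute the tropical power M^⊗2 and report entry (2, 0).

M^⊗2:
  [1, 9, -1, -6, 12, -4]
  [5, 5, 0, -3, 16, 0]
  [-7, -7, -12, -15, 4, -12]
  [-3, -5, -5, -10, -11, -8]
  [22, 3, 18, 11, -18, 17]
  [5, 4, 4, -2, -17, 0]
Key observation: the optimum is the walk 2->3->0, with weight (-9) + 2 = -7.
Optimal value attained by: walk 2->3->0.
Answer: (M^⊗2)[2][0] = -7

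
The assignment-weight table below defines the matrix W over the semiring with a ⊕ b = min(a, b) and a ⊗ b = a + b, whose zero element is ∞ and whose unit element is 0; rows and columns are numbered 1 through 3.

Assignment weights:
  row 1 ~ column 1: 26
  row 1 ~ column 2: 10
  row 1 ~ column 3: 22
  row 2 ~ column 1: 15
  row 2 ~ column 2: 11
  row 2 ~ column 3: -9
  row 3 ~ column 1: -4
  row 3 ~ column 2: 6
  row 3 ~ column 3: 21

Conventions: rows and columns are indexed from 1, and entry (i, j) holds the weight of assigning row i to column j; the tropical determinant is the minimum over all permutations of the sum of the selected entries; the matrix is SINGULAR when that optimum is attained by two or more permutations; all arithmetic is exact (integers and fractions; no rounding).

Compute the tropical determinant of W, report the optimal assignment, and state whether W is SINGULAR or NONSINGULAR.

σ = (1, 2, 3): 26 + 11 + 21 = 58
σ = (1, 3, 2): 26 + (-9) + 6 = 23
σ = (2, 1, 3): 10 + 15 + 21 = 46
σ = (2, 3, 1): 10 + (-9) + (-4) = -3
σ = (3, 1, 2): 22 + 15 + 6 = 43
σ = (3, 2, 1): 22 + 11 + (-4) = 29
Optimal value attained by: σ = (2, 3, 1).
Answer: det⊕(W) = -3; verdict: NONSINGULAR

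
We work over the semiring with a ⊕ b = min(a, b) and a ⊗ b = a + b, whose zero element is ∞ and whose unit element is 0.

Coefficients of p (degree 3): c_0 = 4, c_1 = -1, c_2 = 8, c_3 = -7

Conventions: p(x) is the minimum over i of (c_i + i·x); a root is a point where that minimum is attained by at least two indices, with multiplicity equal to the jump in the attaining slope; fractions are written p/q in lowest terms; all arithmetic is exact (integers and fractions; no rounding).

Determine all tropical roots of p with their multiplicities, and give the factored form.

hull edge (i=0, c=4) to (i=1, c=-1): slope -5, span 1
hull edge (i=1, c=-1) to (i=3, c=-7): slope -3, span 2
Factored form: p(x) = -7 ⊗ (x ⊕ 3) ⊗ (x ⊕ 3) ⊗ (x ⊕ 5)
Answer: roots = 3 (mult 2), 5 (mult 1)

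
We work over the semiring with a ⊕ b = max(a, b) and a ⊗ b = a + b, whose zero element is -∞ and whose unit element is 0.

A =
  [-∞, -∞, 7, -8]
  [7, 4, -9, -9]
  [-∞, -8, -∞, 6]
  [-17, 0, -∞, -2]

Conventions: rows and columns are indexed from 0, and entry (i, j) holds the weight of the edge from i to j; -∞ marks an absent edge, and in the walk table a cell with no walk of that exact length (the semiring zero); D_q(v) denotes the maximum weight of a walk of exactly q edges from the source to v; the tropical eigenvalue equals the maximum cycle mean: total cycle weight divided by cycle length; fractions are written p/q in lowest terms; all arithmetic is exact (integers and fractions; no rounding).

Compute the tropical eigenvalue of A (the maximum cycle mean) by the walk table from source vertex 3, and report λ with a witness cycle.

q=0: [-∞, -∞, -∞, 0]
q=1: [-17, 0, -∞, -2]
q=2: [7, 4, -9, -4]
q=3: [11, 8, 14, -1]
q=4: [15, 12, 18, 20]
Optimal cycle mean attained by: cycle 0->2->3->1->0, total 7 + 6 + 0 + 7, length 4.
Answer: λ = 5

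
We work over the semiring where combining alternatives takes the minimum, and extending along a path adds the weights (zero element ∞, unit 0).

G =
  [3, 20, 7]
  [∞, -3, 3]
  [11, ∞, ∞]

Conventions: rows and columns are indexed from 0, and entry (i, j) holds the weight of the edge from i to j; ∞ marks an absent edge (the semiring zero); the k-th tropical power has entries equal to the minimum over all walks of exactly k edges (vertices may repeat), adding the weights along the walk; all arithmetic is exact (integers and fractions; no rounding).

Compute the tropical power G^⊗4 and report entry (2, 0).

G^⊗2:
  [6, 17, 10]
  [14, -6, 0]
  [14, 31, 18]
G^⊗3:
  [9, 14, 13]
  [11, -9, -3]
  [17, 28, 21]
G^⊗4:
  [12, 11, 16]
  [8, -12, -6]
  [20, 25, 24]
Key observation: the optimum is the walk 2->0->0->0->0, with weight 11 + 3 + 3 + 3 = 20.
Optimal value attained by: walk 2->0->0->0->0.
Answer: (G^⊗4)[2][0] = 20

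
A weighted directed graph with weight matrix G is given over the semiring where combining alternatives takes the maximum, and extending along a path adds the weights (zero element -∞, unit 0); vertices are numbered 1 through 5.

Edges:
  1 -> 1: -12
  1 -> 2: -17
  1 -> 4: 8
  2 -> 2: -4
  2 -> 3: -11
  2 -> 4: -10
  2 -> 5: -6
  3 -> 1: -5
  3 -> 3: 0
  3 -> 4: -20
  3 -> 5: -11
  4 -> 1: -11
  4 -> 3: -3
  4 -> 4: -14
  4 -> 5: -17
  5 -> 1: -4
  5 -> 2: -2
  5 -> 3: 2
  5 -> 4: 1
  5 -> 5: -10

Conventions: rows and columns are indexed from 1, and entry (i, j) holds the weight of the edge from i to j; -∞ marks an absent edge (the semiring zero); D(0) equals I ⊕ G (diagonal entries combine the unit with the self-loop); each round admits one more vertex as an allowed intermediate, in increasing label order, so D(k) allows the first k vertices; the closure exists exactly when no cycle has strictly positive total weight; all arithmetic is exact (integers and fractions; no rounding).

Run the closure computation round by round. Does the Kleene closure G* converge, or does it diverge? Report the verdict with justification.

D(0):
  [0, -17, -∞, 8, -∞]
  [-∞, 0, -11, -10, -6]
  [-5, -∞, 0, -20, -11]
  [-11, -∞, -3, 0, -17]
  [-4, -2, 2, 1, 0]
D(1):
  [0, -17, -∞, 8, -∞]
  [-∞, 0, -11, -10, -6]
  [-5, -22, 0, 3, -11]
  [-11, -28, -3, 0, -17]
  [-4, -2, 2, 4, 0]
D(2):
  [0, -17, -28, 8, -23]
  [-∞, 0, -11, -10, -6]
  [-5, -22, 0, 3, -11]
  [-11, -28, -3, 0, -17]
  [-4, -2, 2, 4, 0]
D(3):
  [0, -17, -28, 8, -23]
  [-16, 0, -11, -8, -6]
  [-5, -22, 0, 3, -11]
  [-8, -25, -3, 0, -14]
  [-3, -2, 2, 5, 0]
D(4):
  [0, -17, 5, 8, -6]
  [-16, 0, -11, -8, -6]
  [-5, -22, 0, 3, -11]
  [-8, -25, -3, 0, -14]
  [-3, -2, 2, 5, 0]
D(5):
  [0, -8, 5, 8, -6]
  [-9, 0, -4, -1, -6]
  [-5, -13, 0, 3, -11]
  [-8, -16, -3, 0, -14]
  [-3, -2, 2, 5, 0]
Key observation: every diagonal entry stays at the unit through all rounds, so no improving cycle exists.
Answer: CONVERGES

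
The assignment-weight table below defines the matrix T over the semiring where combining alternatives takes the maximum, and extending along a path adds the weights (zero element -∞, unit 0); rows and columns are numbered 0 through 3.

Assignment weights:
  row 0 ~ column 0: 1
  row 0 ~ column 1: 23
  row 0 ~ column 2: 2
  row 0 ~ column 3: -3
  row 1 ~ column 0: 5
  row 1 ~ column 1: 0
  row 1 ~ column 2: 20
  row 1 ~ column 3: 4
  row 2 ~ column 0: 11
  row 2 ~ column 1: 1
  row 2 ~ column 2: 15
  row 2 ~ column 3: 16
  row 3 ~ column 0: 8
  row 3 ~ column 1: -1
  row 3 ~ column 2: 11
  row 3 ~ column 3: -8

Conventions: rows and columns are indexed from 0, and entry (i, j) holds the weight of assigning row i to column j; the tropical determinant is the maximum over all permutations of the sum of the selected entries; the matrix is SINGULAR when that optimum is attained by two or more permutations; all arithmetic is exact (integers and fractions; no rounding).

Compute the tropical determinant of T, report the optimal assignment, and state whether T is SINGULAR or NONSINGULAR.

σ = (0, 1, 2, 3): 1 + 0 + 15 + (-8) = 8
σ = (0, 1, 3, 2): 1 + 0 + 16 + 11 = 28
σ = (0, 2, 1, 3): 1 + 20 + 1 + (-8) = 14
σ = (0, 2, 3, 1): 1 + 20 + 16 + (-1) = 36
σ = (0, 3, 1, 2): 1 + 4 + 1 + 11 = 17
σ = (0, 3, 2, 1): 1 + 4 + 15 + (-1) = 19
σ = (1, 0, 2, 3): 23 + 5 + 15 + (-8) = 35
σ = (1, 0, 3, 2): 23 + 5 + 16 + 11 = 55
σ = (1, 2, 0, 3): 23 + 20 + 11 + (-8) = 46
σ = (1, 2, 3, 0): 23 + 20 + 16 + 8 = 67
σ = (1, 3, 0, 2): 23 + 4 + 11 + 11 = 49
σ = (1, 3, 2, 0): 23 + 4 + 15 + 8 = 50
σ = (2, 0, 1, 3): 2 + 5 + 1 + (-8) = 0
σ = (2, 0, 3, 1): 2 + 5 + 16 + (-1) = 22
σ = (2, 1, 0, 3): 2 + 0 + 11 + (-8) = 5
σ = (2, 1, 3, 0): 2 + 0 + 16 + 8 = 26
σ = (2, 3, 0, 1): 2 + 4 + 11 + (-1) = 16
σ = (2, 3, 1, 0): 2 + 4 + 1 + 8 = 15
σ = (3, 0, 1, 2): (-3) + 5 + 1 + 11 = 14
σ = (3, 0, 2, 1): (-3) + 5 + 15 + (-1) = 16
σ = (3, 1, 0, 2): (-3) + 0 + 11 + 11 = 19
σ = (3, 1, 2, 0): (-3) + 0 + 15 + 8 = 20
σ = (3, 2, 0, 1): (-3) + 20 + 11 + (-1) = 27
σ = (3, 2, 1, 0): (-3) + 20 + 1 + 8 = 26
Optimal value attained by: σ = (1, 2, 3, 0).
Answer: det⊕(T) = 67; verdict: NONSINGULAR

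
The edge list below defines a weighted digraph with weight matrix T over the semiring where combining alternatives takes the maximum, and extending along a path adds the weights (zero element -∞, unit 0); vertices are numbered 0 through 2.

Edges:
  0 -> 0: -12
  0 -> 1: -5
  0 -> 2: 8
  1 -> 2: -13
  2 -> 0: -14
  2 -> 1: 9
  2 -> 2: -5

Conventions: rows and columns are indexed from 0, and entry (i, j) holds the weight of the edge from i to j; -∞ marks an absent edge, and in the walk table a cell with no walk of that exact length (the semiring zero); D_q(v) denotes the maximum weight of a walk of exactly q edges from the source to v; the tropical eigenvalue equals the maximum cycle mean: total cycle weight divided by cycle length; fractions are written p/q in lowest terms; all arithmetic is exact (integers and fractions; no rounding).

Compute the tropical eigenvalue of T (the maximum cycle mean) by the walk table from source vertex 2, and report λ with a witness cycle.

q=0: [-∞, -∞, 0]
q=1: [-14, 9, -5]
q=2: [-19, 4, -4]
q=3: [-18, 5, -9]
Optimal cycle mean attained by: cycle 1->2->1, total (-13) + 9, length 2.
Answer: λ = -2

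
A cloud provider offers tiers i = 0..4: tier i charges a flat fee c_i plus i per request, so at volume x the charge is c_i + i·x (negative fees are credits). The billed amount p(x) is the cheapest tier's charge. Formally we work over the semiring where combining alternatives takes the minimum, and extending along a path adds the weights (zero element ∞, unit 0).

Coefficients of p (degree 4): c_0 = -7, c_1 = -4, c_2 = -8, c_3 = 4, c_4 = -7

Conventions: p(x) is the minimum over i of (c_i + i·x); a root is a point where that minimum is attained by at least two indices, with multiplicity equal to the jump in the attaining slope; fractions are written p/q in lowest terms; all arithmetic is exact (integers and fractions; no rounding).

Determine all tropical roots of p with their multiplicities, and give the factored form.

hull edge (i=0, c=-7) to (i=2, c=-8): slope -1/2, span 2
hull edge (i=2, c=-8) to (i=4, c=-7): slope 1/2, span 2
Factored form: p(x) = -7 ⊗ (x ⊕ (-1/2)) ⊗ (x ⊕ (-1/2)) ⊗ (x ⊕ 1/2) ⊗ (x ⊕ 1/2)
Answer: roots = -1/2 (mult 2), 1/2 (mult 2)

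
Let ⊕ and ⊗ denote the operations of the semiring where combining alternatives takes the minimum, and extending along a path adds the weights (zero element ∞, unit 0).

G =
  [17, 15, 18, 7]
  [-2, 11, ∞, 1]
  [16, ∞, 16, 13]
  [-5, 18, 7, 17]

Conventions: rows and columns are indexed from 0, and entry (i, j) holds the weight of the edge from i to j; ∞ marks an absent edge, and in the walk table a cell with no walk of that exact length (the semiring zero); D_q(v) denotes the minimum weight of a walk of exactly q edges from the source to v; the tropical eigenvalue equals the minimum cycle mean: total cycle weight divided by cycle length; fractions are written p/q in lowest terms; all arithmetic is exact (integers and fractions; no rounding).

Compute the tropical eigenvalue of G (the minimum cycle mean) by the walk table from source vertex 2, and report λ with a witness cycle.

q=0: [∞, ∞, 0, ∞]
q=1: [16, ∞, 16, 13]
q=2: [8, 31, 20, 23]
q=3: [18, 23, 26, 15]
q=4: [10, 33, 22, 24]
Optimal cycle mean attained by: cycle 0->3->0, total 7 + (-5), length 2.
Answer: λ = 1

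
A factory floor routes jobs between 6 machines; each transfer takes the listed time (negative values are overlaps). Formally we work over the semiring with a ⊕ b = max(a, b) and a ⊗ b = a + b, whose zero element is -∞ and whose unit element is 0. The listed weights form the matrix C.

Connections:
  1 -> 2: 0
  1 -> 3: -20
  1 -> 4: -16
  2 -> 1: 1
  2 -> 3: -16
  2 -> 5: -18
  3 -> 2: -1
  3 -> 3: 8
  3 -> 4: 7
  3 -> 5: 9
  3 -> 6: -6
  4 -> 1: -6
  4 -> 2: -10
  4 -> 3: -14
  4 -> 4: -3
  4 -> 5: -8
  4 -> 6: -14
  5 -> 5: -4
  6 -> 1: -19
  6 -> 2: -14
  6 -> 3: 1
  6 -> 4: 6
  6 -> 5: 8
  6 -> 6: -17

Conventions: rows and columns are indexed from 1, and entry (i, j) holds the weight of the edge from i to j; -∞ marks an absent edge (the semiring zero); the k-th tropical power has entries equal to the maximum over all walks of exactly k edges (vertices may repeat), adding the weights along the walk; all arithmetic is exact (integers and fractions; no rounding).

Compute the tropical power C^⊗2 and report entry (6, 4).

C^⊗2:
  [1, -21, -12, -13, -11, -26]
  [-∞, 1, -8, -9, -7, -22]
  [1, 7, 16, 15, 17, 2]
  [-9, -6, -6, -6, -5, -17]
  [-∞, -∞, -∞, -∞, -8, -∞]
  [0, 0, 9, 8, 10, -5]
Key observation: the optimum is the walk 6->3->4, with weight 1 + 7 = 8.
Optimal value attained by: walk 6->3->4.
Answer: (C^⊗2)[6][4] = 8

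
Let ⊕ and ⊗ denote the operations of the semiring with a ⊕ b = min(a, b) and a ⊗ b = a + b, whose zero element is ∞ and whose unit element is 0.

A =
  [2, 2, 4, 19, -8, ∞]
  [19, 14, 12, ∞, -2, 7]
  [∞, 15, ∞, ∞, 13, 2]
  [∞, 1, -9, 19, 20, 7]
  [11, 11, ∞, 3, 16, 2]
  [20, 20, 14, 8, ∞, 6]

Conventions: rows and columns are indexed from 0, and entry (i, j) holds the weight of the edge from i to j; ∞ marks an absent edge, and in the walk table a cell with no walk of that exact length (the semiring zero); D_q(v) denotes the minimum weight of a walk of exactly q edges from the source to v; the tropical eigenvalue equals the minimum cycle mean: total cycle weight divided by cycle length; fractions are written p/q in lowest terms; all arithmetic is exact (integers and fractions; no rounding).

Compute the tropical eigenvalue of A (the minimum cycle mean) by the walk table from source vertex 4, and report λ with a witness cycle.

q=0: [∞, ∞, ∞, ∞, 0, ∞]
q=1: [11, 11, ∞, 3, 16, 2]
q=2: [13, 4, -6, 10, 3, 8]
q=3: [14, 9, 1, 6, 2, -4]
q=4: [13, 7, -3, 4, 6, 2]
q=5: [15, 5, -5, 9, 5, -1]
q=6: [16, 10, 0, 7, 3, -3]
Optimal cycle mean attained by: cycle 2->5->3->2, total 2 + 8 + (-9), length 3.
Answer: λ = 1/3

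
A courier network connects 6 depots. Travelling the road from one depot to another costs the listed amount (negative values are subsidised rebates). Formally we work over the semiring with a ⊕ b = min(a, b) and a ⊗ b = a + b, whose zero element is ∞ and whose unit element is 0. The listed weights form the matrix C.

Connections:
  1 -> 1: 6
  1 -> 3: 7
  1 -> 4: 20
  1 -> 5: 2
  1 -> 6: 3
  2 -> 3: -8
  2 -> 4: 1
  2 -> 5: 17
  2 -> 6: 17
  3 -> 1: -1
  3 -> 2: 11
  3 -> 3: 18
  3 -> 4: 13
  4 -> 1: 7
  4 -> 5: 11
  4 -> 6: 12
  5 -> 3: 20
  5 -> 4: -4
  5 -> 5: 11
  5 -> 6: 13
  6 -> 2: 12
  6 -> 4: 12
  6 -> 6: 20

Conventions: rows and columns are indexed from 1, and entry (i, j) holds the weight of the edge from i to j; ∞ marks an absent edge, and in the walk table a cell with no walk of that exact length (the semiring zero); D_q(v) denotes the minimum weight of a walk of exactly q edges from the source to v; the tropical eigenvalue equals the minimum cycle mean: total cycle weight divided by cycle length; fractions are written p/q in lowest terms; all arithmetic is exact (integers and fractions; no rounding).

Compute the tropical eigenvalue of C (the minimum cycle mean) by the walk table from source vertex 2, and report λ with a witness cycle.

q=0: [∞, 0, ∞, ∞, ∞, ∞]
q=1: [∞, ∞, -8, 1, 17, 17]
q=2: [-9, 3, 10, 5, 12, 13]
q=3: [-3, 21, -5, 4, -7, -6]
q=4: [-6, 6, 4, -11, -1, 0]
q=5: [-4, 12, -2, -5, -4, -3]
q=6: [-3, 9, 3, -8, -2, -1]
Optimal cycle mean attained by: cycle 1->6->2->3->1, total 3 + 12 + (-8) + (-1), length 4.
Answer: λ = 3/2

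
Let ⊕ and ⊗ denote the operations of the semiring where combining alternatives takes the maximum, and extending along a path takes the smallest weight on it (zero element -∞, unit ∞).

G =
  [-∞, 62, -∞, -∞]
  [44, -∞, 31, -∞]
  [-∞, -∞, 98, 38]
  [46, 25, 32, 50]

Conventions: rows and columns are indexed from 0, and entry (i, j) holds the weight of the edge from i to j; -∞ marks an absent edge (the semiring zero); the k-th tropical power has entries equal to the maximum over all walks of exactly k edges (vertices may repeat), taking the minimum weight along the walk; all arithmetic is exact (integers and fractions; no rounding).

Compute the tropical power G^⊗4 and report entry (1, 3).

G^⊗2:
  [44, -∞, 31, -∞]
  [-∞, 44, 31, 31]
  [38, 25, 98, 38]
  [46, 46, 32, 50]
G^⊗3:
  [-∞, 44, 31, 31]
  [44, 25, 31, 31]
  [38, 38, 98, 38]
  [46, 46, 32, 50]
G^⊗4:
  [44, 25, 31, 31]
  [31, 44, 31, 31]
  [38, 38, 98, 38]
  [46, 46, 32, 50]
Key observation: the optimum is the walk 1->0->1->2->3, with weight 44 min 62 min 31 min 38 = 31.
Optimal value attained by: walk 1->0->1->2->3.
Answer: (G^⊗4)[1][3] = 31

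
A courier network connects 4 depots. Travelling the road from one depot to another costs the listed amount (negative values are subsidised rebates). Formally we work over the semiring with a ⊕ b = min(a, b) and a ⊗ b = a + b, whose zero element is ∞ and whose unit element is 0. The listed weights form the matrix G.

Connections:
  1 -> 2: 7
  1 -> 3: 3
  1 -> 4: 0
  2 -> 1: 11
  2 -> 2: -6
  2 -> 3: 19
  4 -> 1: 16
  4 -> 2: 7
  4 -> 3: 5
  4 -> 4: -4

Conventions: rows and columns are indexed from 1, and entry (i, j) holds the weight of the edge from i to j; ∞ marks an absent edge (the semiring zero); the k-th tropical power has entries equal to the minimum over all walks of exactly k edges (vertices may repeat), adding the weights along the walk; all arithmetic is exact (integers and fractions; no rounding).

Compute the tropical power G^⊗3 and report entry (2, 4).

G^⊗2:
  [16, 1, 5, -4]
  [5, -12, 13, 11]
  [∞, ∞, ∞, ∞]
  [12, 1, 1, -8]
G^⊗3:
  [12, -5, 1, -8]
  [-1, -18, 7, 5]
  [∞, ∞, ∞, ∞]
  [8, -5, -3, -12]
Key observation: the optimum is the walk 2->2->1->4, with weight (-6) + 11 + 0 = 5.
Optimal value attained by: walk 2->2->1->4.
Answer: (G^⊗3)[2][4] = 5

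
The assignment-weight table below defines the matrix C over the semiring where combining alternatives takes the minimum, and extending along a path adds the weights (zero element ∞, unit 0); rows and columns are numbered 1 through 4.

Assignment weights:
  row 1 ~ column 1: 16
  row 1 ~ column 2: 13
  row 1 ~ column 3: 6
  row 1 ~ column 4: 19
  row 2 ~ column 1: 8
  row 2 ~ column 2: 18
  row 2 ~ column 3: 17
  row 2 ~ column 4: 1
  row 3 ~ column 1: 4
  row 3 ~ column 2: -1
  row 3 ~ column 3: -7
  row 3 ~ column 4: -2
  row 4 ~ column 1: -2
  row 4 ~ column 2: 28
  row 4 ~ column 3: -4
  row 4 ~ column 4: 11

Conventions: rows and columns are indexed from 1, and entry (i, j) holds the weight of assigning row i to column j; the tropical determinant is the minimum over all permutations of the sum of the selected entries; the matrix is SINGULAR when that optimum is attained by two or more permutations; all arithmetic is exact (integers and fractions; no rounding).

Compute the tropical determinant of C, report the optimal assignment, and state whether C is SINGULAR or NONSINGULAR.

σ = (1, 2, 3, 4): 16 + 18 + (-7) + 11 = 38
σ = (1, 2, 4, 3): 16 + 18 + (-2) + (-4) = 28
σ = (1, 3, 2, 4): 16 + 17 + (-1) + 11 = 43
σ = (1, 3, 4, 2): 16 + 17 + (-2) + 28 = 59
σ = (1, 4, 2, 3): 16 + 1 + (-1) + (-4) = 12
σ = (1, 4, 3, 2): 16 + 1 + (-7) + 28 = 38
σ = (2, 1, 3, 4): 13 + 8 + (-7) + 11 = 25
σ = (2, 1, 4, 3): 13 + 8 + (-2) + (-4) = 15
σ = (2, 3, 1, 4): 13 + 17 + 4 + 11 = 45
σ = (2, 3, 4, 1): 13 + 17 + (-2) + (-2) = 26
σ = (2, 4, 1, 3): 13 + 1 + 4 + (-4) = 14
σ = (2, 4, 3, 1): 13 + 1 + (-7) + (-2) = 5
σ = (3, 1, 2, 4): 6 + 8 + (-1) + 11 = 24
σ = (3, 1, 4, 2): 6 + 8 + (-2) + 28 = 40
σ = (3, 2, 1, 4): 6 + 18 + 4 + 11 = 39
σ = (3, 2, 4, 1): 6 + 18 + (-2) + (-2) = 20
σ = (3, 4, 1, 2): 6 + 1 + 4 + 28 = 39
σ = (3, 4, 2, 1): 6 + 1 + (-1) + (-2) = 4
σ = (4, 1, 2, 3): 19 + 8 + (-1) + (-4) = 22
σ = (4, 1, 3, 2): 19 + 8 + (-7) + 28 = 48
σ = (4, 2, 1, 3): 19 + 18 + 4 + (-4) = 37
σ = (4, 2, 3, 1): 19 + 18 + (-7) + (-2) = 28
σ = (4, 3, 1, 2): 19 + 17 + 4 + 28 = 68
σ = (4, 3, 2, 1): 19 + 17 + (-1) + (-2) = 33
Optimal value attained by: σ = (3, 4, 2, 1).
Answer: det⊕(C) = 4; verdict: NONSINGULAR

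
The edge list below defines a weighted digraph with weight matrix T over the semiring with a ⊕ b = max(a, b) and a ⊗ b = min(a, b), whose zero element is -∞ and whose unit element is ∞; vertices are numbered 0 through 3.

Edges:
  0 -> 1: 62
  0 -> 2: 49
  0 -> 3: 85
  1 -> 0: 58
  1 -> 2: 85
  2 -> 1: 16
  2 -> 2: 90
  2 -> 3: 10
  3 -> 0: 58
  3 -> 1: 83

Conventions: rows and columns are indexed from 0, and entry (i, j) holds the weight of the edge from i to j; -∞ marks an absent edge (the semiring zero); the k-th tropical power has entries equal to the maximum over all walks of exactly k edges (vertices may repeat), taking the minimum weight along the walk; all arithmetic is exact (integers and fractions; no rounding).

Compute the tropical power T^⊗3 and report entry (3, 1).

T^⊗2:
  [58, 83, 62, 10]
  [-∞, 58, 85, 58]
  [16, 16, 90, 10]
  [58, 58, 83, 58]
T^⊗3:
  [58, 58, 83, 58]
  [58, 58, 85, 10]
  [16, 16, 90, 16]
  [58, 58, 83, 58]
Key observation: the optimum is the walk 3->0->3->1, with weight 58 min 85 min 83 = 58.
Optimal value attained by: walk 3->0->3->1.
Answer: (T^⊗3)[3][1] = 58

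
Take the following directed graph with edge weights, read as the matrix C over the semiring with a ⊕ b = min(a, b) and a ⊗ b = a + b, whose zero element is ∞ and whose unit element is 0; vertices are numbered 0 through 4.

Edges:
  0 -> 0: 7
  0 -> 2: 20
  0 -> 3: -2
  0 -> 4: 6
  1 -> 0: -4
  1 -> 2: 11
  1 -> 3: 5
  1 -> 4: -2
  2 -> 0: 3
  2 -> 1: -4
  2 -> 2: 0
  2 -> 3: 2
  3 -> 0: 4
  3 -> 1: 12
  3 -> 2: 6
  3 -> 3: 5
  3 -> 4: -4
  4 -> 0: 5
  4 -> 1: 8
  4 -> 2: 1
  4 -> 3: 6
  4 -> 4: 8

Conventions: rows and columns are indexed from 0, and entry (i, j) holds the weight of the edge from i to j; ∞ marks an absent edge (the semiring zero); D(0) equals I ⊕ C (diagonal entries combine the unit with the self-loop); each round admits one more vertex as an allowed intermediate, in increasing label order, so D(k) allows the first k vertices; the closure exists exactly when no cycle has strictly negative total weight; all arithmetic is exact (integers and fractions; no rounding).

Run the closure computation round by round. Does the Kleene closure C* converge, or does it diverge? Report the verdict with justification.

D(0):
  [0, ∞, 20, -2, 6]
  [-4, 0, 11, 5, -2]
  [3, -4, 0, 2, ∞]
  [4, 12, 6, 0, -4]
  [5, 8, 1, 6, 0]
D(1):
  [0, ∞, 20, -2, 6]
  [-4, 0, 11, -6, -2]
  [3, -4, 0, 1, 9]
  [4, 12, 6, 0, -4]
  [5, 8, 1, 3, 0]
D(2):
  [0, ∞, 20, -2, 6]
  [-4, 0, 11, -6, -2]
  [-8, -4, 0, -10, -6]
  [4, 12, 6, 0, -4]
  [4, 8, 1, 2, 0]
Detection: at round 3, diagonal entry (3, 3) turns strictly negative.
Key observation: the cycle 3->2->1->0->3 has total weight 6 + (-4) + (-4) + (-2), which is strictly negative.
Answer: DIVERGES — negative cycle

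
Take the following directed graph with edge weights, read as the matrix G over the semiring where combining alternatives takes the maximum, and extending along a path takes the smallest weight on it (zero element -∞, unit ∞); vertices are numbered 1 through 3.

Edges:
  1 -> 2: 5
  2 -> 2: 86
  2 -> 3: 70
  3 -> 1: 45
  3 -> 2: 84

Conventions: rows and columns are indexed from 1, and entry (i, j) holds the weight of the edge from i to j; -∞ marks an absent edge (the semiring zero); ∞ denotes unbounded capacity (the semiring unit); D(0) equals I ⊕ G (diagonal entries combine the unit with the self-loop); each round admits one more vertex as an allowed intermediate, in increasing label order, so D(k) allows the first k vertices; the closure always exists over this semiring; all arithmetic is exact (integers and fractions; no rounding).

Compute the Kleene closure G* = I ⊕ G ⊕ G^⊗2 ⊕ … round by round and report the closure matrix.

D(0):
  [∞, 5, -∞]
  [-∞, ∞, 70]
  [45, 84, ∞]
D(1):
  [∞, 5, -∞]
  [-∞, ∞, 70]
  [45, 84, ∞]
D(2):
  [∞, 5, 5]
  [-∞, ∞, 70]
  [45, 84, ∞]
D(3):
  [∞, 5, 5]
  [45, ∞, 70]
  [45, 84, ∞]
Answer: G* = [[∞, 5, 5], [45, ∞, 70], [45, 84, ∞]]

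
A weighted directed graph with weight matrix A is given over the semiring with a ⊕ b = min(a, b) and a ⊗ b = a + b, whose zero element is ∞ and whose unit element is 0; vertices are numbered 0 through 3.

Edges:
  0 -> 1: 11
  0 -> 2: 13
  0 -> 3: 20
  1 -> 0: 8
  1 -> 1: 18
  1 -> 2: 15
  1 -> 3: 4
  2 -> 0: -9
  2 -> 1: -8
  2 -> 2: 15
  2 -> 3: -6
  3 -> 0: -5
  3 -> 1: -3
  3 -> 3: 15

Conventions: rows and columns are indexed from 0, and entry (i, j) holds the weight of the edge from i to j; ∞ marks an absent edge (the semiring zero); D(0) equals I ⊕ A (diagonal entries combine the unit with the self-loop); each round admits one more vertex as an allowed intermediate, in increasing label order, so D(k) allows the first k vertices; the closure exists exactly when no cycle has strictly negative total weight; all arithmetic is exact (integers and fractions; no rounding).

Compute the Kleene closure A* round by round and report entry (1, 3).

D(0):
  [0, 11, 13, 20]
  [8, 0, 15, 4]
  [-9, -8, 0, -6]
  [-5, -3, ∞, 0]
D(1):
  [0, 11, 13, 20]
  [8, 0, 15, 4]
  [-9, -8, 0, -6]
  [-5, -3, 8, 0]
D(2):
  [0, 11, 13, 15]
  [8, 0, 15, 4]
  [-9, -8, 0, -6]
  [-5, -3, 8, 0]
D(3):
  [0, 5, 13, 7]
  [6, 0, 15, 4]
  [-9, -8, 0, -6]
  [-5, -3, 8, 0]
D(4):
  [0, 4, 13, 7]
  [-1, 0, 12, 4]
  [-11, -9, 0, -6]
  [-5, -3, 8, 0]
Answer: A*[1][3] = 4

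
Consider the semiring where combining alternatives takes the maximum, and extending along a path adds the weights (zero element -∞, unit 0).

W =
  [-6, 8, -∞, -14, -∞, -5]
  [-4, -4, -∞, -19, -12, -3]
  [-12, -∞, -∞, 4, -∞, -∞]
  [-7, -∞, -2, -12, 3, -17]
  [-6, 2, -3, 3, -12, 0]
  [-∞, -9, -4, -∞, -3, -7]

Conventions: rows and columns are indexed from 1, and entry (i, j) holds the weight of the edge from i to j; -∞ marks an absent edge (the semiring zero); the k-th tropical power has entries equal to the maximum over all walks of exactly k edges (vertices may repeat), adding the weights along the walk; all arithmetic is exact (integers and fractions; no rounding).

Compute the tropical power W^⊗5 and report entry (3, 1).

W^⊗2:
  [4, 4, -9, -11, -4, 5]
  [-8, 4, -7, -9, -6, -7]
  [-3, -4, 2, -8, 7, -13]
  [-3, 5, 0, 6, -9, 3]
  [-2, 2, 1, 1, 6, -1]
  [-9, -1, -6, 0, -10, -3]
W^⊗3:
  [0, 12, 1, -1, 2, 1]
  [0, 0, -9, -3, -6, 1]
  [1, 9, 4, 10, -5, 7]
  [1, 5, 4, 4, 9, 2]
  [0, 8, 3, 9, 4, 6]
  [-5, -1, -2, -2, 3, -4]
W^⊗4:
  [8, 8, -1, 5, 2, 9]
  [-4, 8, -3, -3, 0, -3]
  [5, 9, 8, 8, 13, 6]
  [3, 11, 6, 12, 7, 9]
  [4, 8, 7, 7, 12, 5]
  [-3, 5, 0, 6, 1, 3]
W^⊗5:
  [4, 16, 5, 5, 8, 5]
  [4, 4, -3, 3, 0, 5]
  [7, 15, 10, 16, 11, 13]
  [7, 11, 10, 10, 15, 8]
  [6, 14, 9, 15, 10, 12]
  [1, 5, 4, 4, 9, 2]
Key observation: the optimum is the walk 3->4->5->4->5->1, with weight 4 + 3 + 3 + 3 + (-6) = 7.
Optimal value attained by: walk 3->4->5->4->5->1.
Answer: (W^⊗5)[3][1] = 7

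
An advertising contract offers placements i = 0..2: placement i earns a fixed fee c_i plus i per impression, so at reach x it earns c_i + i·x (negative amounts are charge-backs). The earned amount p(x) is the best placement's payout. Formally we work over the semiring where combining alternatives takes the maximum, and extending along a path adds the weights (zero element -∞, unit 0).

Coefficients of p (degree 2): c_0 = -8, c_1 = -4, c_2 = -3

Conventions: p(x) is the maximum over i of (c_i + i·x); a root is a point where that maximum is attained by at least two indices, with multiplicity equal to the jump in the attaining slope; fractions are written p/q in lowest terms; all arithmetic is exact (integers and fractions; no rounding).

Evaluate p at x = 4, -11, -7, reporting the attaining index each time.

p(4) = max(-8+0·4=-8, -4+1·4=0, -3+2·4=5) = 5 (attained by i=2)
p(-11) = max(-8+0·(-11)=-8, -4+1·(-11)=-15, -3+2·(-11)=-25) = -8 (attained by i=0)
p(-7) = max(-8+0·(-7)=-8, -4+1·(-7)=-11, -3+2·(-7)=-17) = -8 (attained by i=0)
Answer: p(4) = 5; p(-11) = -8; p(-7) = -8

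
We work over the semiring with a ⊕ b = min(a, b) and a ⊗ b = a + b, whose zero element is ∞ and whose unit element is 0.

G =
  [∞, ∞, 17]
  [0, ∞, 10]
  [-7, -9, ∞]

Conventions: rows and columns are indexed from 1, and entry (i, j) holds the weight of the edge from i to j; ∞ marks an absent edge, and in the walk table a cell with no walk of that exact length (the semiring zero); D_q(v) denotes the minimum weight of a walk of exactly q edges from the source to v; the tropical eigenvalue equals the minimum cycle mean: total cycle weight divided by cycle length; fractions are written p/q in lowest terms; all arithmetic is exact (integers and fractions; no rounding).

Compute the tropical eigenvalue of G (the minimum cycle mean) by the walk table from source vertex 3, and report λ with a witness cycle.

q=0: [∞, ∞, 0]
q=1: [-7, -9, ∞]
q=2: [-9, ∞, 1]
q=3: [-6, -8, 8]
Optimal cycle mean attained by: cycle 2->3->2, total 10 + (-9), length 2.
Answer: λ = 1/2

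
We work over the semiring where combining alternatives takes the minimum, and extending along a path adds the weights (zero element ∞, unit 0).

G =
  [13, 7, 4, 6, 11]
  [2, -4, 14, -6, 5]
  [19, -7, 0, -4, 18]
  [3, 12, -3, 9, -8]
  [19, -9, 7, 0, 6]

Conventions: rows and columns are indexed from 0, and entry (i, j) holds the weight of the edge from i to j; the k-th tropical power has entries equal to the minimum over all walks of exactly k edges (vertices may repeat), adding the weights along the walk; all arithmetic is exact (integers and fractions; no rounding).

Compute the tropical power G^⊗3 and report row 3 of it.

G^⊗2:
  [9, -3, 3, 0, -2]
  [-3, -8, -9, -10, -14]
  [-5, -11, -7, -13, -12]
  [11, -17, -3, -8, -2]
  [-7, -13, -3, -15, -8]
G^⊗3:
  [-1, -11, -3, -9, -8]
  [-7, -23, -13, -14, -18]
  [-10, -21, -16, -17, -21]
  [-15, -21, -11, -23, -16]
  [-12, -17, -18, -19, -23]
Answer: row 3 of G^⊗3 = [-15, -21, -11, -23, -16]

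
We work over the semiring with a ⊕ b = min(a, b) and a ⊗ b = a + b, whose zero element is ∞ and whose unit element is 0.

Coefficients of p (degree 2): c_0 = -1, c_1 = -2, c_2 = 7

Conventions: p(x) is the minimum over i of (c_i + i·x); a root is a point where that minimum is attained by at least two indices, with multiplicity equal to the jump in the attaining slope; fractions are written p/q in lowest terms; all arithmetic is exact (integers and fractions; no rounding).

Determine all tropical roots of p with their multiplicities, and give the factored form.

hull edge (i=0, c=-1) to (i=1, c=-2): slope -1, span 1
hull edge (i=1, c=-2) to (i=2, c=7): slope 9, span 1
Factored form: p(x) = 7 ⊗ (x ⊕ (-9)) ⊗ (x ⊕ 1)
Answer: roots = -9 (mult 1), 1 (mult 1)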